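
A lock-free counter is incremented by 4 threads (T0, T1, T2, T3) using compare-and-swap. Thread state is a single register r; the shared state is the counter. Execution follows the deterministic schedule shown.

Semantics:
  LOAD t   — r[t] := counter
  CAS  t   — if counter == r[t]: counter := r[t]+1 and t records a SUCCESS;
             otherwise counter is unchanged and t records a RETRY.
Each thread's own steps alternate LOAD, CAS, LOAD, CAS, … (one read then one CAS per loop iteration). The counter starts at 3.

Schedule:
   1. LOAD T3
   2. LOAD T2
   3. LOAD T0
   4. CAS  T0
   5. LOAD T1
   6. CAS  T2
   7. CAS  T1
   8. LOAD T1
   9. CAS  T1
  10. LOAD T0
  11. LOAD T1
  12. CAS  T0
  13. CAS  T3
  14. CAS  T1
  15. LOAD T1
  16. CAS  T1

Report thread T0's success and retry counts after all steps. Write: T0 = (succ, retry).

T0 = (2, 0)

#1 T3 reads 3
#2 T2 reads 3
#3 T0 reads 3
#4 T0 CAS(3→4) writes; counter now 4
#5 T1 reads 4
#6 T2 CAS(3→4) fails; counter now 4
#7 T1 CAS(4→5) writes; counter now 5
#8 T1 reads 5
#9 T1 CAS(5→6) writes; counter now 6
#10 T0 reads 6
#11 T1 reads 6
#12 T0 CAS(6→7) writes; counter now 7
#13 T3 CAS(3→4) fails; counter now 7
#14 T1 CAS(6→7) fails; counter now 7
#15 T1 reads 7
#16 T1 CAS(7→8) writes; counter now 8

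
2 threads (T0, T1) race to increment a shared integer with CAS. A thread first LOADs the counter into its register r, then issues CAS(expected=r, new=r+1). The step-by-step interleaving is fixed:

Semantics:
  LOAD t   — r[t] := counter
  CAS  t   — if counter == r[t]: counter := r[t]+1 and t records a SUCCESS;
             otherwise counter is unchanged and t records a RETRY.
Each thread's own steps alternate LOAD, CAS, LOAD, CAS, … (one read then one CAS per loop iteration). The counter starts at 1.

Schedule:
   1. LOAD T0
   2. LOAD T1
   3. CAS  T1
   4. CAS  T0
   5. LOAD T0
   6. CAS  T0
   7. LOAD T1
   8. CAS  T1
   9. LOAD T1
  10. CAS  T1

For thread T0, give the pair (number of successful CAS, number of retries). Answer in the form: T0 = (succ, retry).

T0 LOAD — after: cnt=1, r=1 — load
T1 LOAD — after: cnt=1, r=1 — load
T1 CAS — after: cnt=2, r=1 — ok
T0 CAS — after: cnt=2, r=1 — retry
T0 LOAD — after: cnt=2, r=2 — load
T0 CAS — after: cnt=3, r=2 — ok
T1 LOAD — after: cnt=3, r=3 — load
T1 CAS — after: cnt=4, r=3 — ok
T1 LOAD — after: cnt=4, r=4 — load
T1 CAS — after: cnt=5, r=4 — ok

T0 = (1, 1)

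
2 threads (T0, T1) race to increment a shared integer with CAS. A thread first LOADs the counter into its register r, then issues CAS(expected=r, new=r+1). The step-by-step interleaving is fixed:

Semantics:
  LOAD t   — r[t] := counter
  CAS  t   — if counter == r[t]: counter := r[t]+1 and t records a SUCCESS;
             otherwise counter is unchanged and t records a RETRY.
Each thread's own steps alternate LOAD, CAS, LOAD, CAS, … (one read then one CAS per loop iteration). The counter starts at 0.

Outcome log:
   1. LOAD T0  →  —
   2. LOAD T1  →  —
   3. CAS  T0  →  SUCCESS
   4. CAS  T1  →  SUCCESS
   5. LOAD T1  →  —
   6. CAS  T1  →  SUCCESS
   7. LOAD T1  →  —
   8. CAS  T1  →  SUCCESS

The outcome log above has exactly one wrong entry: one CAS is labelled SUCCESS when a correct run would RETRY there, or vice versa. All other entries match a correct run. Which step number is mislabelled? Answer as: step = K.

Reference trace:
T0 LOAD — after: cnt=0, r=0 — load
T1 LOAD — after: cnt=0, r=0 — load
T0 CAS — after: cnt=1, r=0 — ok
T1 CAS — after: cnt=1, r=0 — retry
T1 LOAD — after: cnt=1, r=1 — load
T1 CAS — after: cnt=2, r=1 — ok
T1 LOAD — after: cnt=2, r=2 — load
T1 CAS — after: cnt=3, r=2 — ok
Flip is step 4.

step = 4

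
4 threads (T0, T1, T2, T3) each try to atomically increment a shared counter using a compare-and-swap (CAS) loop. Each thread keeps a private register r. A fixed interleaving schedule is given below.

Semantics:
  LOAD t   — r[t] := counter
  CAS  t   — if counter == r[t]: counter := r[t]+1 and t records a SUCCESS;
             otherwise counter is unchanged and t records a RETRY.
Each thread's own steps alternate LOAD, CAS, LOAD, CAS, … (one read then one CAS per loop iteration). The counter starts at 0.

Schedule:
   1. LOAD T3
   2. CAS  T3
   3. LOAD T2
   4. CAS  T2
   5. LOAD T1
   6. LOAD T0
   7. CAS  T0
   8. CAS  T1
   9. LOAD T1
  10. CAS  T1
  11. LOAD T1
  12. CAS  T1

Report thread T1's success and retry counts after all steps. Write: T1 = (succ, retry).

T1 = (2, 1)

1. LOAD T3 → mem=0 r[T3]=0 [LOAD]
2. CAS T3 → mem=1 r[T3]=0 [OK]
3. LOAD T2 → mem=1 r[T2]=1 [LOAD]
4. CAS T2 → mem=2 r[T2]=1 [OK]
5. LOAD T1 → mem=2 r[T1]=2 [LOAD]
6. LOAD T0 → mem=2 r[T0]=2 [LOAD]
7. CAS T0 → mem=3 r[T0]=2 [OK]
8. CAS T1 → mem=3 r[T1]=2 [RETRY]
9. LOAD T1 → mem=3 r[T1]=3 [LOAD]
10. CAS T1 → mem=4 r[T1]=3 [OK]
11. LOAD T1 → mem=4 r[T1]=4 [LOAD]
12. CAS T1 → mem=5 r[T1]=4 [OK]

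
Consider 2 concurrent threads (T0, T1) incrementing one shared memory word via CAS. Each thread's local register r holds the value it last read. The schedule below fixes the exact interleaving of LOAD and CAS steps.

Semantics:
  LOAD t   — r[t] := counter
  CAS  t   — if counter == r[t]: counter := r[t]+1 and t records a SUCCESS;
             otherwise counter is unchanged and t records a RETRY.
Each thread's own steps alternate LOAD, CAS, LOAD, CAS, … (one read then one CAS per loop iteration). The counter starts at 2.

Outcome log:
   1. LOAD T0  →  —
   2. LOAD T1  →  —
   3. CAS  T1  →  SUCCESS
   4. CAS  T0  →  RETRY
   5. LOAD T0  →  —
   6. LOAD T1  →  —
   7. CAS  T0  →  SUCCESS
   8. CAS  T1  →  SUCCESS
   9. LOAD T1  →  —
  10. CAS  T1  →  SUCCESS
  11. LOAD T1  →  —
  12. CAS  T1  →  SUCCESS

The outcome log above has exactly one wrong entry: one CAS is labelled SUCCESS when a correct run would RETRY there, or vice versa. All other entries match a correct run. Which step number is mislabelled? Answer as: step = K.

Re-executing:
T0 LOAD — after: cnt=2, r=2 — load
T1 LOAD — after: cnt=2, r=2 — load
T1 CAS — after: cnt=3, r=2 — ok
T0 CAS — after: cnt=3, r=2 — retry
T0 LOAD — after: cnt=3, r=3 — load
T1 LOAD — after: cnt=3, r=3 — load
T0 CAS — after: cnt=4, r=3 — ok
T1 CAS — after: cnt=4, r=3 — retry
T1 LOAD — after: cnt=4, r=4 — load
T1 CAS — after: cnt=5, r=4 — ok
T1 LOAD — after: cnt=5, r=5 — load
T1 CAS — after: cnt=6, r=5 — ok
Log disagrees first at step 8.

step = 8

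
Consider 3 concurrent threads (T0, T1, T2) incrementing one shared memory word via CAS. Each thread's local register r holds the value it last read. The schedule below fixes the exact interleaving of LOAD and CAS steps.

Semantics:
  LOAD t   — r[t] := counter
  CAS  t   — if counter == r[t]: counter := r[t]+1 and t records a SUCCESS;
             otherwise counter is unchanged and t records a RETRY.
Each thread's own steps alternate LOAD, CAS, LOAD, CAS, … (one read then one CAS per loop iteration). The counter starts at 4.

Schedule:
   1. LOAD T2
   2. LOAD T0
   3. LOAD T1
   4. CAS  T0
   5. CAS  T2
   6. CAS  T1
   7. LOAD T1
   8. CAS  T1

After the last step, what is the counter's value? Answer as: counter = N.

counter = 6

   1) LOAD T2:  M=4  r_T2=4
   2) LOAD T0:  M=4  r_T0=4
   3) LOAD T1:  M=4  r_T1=4
   4) CAS  T0:  M=5  r_T0=4 ✓
   5) CAS  T2:  M=5  r_T2=4 ✗
   6) CAS  T1:  M=5  r_T1=4 ✗
   7) LOAD T1:  M=5  r_T1=5
   8) CAS  T1:  M=6  r_T1=5 ✓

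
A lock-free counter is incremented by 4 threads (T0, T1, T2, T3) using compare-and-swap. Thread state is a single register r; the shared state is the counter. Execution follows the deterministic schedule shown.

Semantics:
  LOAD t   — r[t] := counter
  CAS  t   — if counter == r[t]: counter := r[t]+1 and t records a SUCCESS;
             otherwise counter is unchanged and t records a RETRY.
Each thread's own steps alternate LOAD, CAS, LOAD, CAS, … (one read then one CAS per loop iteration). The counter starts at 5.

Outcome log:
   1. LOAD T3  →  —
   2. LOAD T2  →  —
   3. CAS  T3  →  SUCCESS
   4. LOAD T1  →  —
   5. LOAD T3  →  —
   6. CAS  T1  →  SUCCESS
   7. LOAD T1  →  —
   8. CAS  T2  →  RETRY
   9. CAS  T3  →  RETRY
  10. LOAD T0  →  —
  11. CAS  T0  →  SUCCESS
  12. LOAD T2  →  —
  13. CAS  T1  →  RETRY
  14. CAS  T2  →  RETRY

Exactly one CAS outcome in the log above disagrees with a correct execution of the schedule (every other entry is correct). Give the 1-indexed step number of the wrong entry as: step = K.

Correct run:
T3 LOAD — after: cnt=5, r=5 — load
T2 LOAD — after: cnt=5, r=5 — load
T3 CAS — after: cnt=6, r=5 — ok
T1 LOAD — after: cnt=6, r=6 — load
T3 LOAD — after: cnt=6, r=6 — load
T1 CAS — after: cnt=7, r=6 — ok
T1 LOAD — after: cnt=7, r=7 — load
T2 CAS — after: cnt=7, r=5 — retry
T3 CAS — after: cnt=7, r=6 — retry
T0 LOAD — after: cnt=7, r=7 — load
T0 CAS — after: cnt=8, r=7 — ok
T2 LOAD — after: cnt=8, r=8 — load
T1 CAS — after: cnt=8, r=7 — retry
T2 CAS — after: cnt=9, r=8 — ok
Log disagrees first at step 14.

step = 14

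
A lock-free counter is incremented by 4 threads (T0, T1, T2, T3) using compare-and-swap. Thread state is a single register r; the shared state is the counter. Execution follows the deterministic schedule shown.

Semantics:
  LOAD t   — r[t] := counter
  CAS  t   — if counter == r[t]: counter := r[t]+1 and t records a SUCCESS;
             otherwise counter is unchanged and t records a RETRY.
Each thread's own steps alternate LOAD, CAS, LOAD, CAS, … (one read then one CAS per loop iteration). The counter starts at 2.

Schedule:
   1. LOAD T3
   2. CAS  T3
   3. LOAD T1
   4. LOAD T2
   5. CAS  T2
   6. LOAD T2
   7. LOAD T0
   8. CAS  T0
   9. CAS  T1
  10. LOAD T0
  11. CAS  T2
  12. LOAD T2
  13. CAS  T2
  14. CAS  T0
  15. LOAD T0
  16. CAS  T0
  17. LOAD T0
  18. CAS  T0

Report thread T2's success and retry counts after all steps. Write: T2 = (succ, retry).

T2 = (2, 1)

   1) LOAD T3:  M=2  r_T3=2
   2) CAS  T3:  M=3  r_T3=2 ✓
   3) LOAD T1:  M=3  r_T1=3
   4) LOAD T2:  M=3  r_T2=3
   5) CAS  T2:  M=4  r_T2=3 ✓
   6) LOAD T2:  M=4  r_T2=4
   7) LOAD T0:  M=4  r_T0=4
   8) CAS  T0:  M=5  r_T0=4 ✓
   9) CAS  T1:  M=5  r_T1=3 ✗
  10) LOAD T0:  M=5  r_T0=5
  11) CAS  T2:  M=5  r_T2=4 ✗
  12) LOAD T2:  M=5  r_T2=5
  13) CAS  T2:  M=6  r_T2=5 ✓
  14) CAS  T0:  M=6  r_T0=5 ✗
  15) LOAD T0:  M=6  r_T0=6
  16) CAS  T0:  M=7  r_T0=6 ✓
  17) LOAD T0:  M=7  r_T0=7
  18) CAS  T0:  M=8  r_T0=7 ✓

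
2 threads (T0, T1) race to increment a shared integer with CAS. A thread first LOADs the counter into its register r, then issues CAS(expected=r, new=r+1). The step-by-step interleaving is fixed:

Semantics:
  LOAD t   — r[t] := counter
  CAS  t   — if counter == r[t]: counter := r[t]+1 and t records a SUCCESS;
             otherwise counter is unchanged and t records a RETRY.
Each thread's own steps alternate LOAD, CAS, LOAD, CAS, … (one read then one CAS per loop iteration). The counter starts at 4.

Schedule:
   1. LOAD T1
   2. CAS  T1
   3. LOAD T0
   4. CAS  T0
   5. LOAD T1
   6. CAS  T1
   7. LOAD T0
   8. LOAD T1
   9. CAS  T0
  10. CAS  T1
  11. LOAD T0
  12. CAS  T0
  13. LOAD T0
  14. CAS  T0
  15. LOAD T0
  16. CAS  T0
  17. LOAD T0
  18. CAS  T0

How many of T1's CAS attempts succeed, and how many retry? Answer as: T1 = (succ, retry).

T1 = (2, 1)

[1] T1.load  rd  (counter 4, T1.r 4)
[2] T1.cas  hit  (counter 5, T1.r 4)
[3] T0.load  rd  (counter 5, T0.r 5)
[4] T0.cas  hit  (counter 6, T0.r 5)
[5] T1.load  rd  (counter 6, T1.r 6)
[6] T1.cas  hit  (counter 7, T1.r 6)
[7] T0.load  rd  (counter 7, T0.r 7)
[8] T1.load  rd  (counter 7, T1.r 7)
[9] T0.cas  hit  (counter 8, T0.r 7)
[10] T1.cas  miss  (counter 8, T1.r 7)
[11] T0.load  rd  (counter 8, T0.r 8)
[12] T0.cas  hit  (counter 9, T0.r 8)
[13] T0.load  rd  (counter 9, T0.r 9)
[14] T0.cas  hit  (counter 10, T0.r 9)
[15] T0.load  rd  (counter 10, T0.r 10)
[16] T0.cas  hit  (counter 11, T0.r 10)
[17] T0.load  rd  (counter 11, T0.r 11)
[18] T0.cas  hit  (counter 12, T0.r 11)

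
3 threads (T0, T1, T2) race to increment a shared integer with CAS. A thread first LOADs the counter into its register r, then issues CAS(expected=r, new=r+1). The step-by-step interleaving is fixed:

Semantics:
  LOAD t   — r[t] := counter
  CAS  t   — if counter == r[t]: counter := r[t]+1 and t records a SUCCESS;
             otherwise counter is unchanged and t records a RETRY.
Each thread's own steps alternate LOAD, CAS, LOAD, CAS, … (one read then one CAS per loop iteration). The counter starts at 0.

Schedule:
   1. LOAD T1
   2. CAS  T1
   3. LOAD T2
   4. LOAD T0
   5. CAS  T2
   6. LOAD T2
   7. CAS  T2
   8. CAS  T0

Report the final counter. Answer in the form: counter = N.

counter = 3

#1 T1 reads 0
#2 T1 CAS(0→1) writes; counter now 1
#3 T2 reads 1
#4 T0 reads 1
#5 T2 CAS(1→2) writes; counter now 2
#6 T2 reads 2
#7 T2 CAS(2→3) writes; counter now 3
#8 T0 CAS(1→2) fails; counter now 3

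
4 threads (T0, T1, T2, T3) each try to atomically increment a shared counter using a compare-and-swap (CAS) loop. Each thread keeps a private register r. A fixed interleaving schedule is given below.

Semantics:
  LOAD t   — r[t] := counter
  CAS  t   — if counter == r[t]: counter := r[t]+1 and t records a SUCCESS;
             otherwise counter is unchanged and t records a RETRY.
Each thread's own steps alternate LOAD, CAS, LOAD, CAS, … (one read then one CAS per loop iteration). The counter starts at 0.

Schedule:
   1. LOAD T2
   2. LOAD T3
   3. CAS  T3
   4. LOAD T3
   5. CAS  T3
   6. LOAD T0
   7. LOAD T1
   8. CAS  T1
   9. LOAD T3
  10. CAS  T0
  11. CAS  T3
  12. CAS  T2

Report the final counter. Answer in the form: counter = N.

   1) LOAD T2:  M=0  r_T2=0
   2) LOAD T3:  M=0  r_T3=0
   3) CAS  T3:  M=1  r_T3=0 ✓
   4) LOAD T3:  M=1  r_T3=1
   5) CAS  T3:  M=2  r_T3=1 ✓
   6) LOAD T0:  M=2  r_T0=2
   7) LOAD T1:  M=2  r_T1=2
   8) CAS  T1:  M=3  r_T1=2 ✓
   9) LOAD T3:  M=3  r_T3=3
  10) CAS  T0:  M=3  r_T0=2 ✗
  11) CAS  T3:  M=4  r_T3=3 ✓
  12) CAS  T2:  M=4  r_T2=0 ✗

counter = 4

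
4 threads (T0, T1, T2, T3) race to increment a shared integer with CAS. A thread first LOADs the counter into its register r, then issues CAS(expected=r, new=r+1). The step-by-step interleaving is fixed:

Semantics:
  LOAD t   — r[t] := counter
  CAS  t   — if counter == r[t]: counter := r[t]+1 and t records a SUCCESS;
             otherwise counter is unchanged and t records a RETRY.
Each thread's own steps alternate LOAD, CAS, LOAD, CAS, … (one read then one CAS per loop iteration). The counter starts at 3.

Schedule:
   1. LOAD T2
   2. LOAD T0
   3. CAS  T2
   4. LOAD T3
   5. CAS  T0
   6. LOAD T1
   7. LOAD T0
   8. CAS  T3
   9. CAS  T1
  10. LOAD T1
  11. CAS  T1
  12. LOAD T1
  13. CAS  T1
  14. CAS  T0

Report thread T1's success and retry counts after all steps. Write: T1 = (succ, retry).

T1 = (2, 1)

   1) LOAD T2:  M=3  r_T2=3
   2) LOAD T0:  M=3  r_T0=3
   3) CAS  T2:  M=4  r_T2=3 ✓
   4) LOAD T3:  M=4  r_T3=4
   5) CAS  T0:  M=4  r_T0=3 ✗
   6) LOAD T1:  M=4  r_T1=4
   7) LOAD T0:  M=4  r_T0=4
   8) CAS  T3:  M=5  r_T3=4 ✓
   9) CAS  T1:  M=5  r_T1=4 ✗
  10) LOAD T1:  M=5  r_T1=5
  11) CAS  T1:  M=6  r_T1=5 ✓
  12) LOAD T1:  M=6  r_T1=6
  13) CAS  T1:  M=7  r_T1=6 ✓
  14) CAS  T0:  M=7  r_T0=4 ✗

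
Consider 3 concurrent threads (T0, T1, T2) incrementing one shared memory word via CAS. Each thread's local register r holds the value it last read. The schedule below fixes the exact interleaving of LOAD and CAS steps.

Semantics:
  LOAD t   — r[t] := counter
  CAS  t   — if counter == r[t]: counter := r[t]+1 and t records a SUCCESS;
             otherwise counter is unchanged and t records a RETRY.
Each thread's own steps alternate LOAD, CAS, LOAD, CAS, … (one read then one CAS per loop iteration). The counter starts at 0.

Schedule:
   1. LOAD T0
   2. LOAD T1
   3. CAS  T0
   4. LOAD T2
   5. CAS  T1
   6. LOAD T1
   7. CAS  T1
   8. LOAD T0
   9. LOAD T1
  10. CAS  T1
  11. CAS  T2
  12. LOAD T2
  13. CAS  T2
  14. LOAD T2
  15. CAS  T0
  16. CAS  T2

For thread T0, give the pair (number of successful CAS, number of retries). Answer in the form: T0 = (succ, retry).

T0 = (1, 1)

T0 LOAD — after: cnt=0, r=0 — load
T1 LOAD — after: cnt=0, r=0 — load
T0 CAS — after: cnt=1, r=0 — ok
T2 LOAD — after: cnt=1, r=1 — load
T1 CAS — after: cnt=1, r=0 — retry
T1 LOAD — after: cnt=1, r=1 — load
T1 CAS — after: cnt=2, r=1 — ok
T0 LOAD — after: cnt=2, r=2 — load
T1 LOAD — after: cnt=2, r=2 — load
T1 CAS — after: cnt=3, r=2 — ok
T2 CAS — after: cnt=3, r=1 — retry
T2 LOAD — after: cnt=3, r=3 — load
T2 CAS — after: cnt=4, r=3 — ok
T2 LOAD — after: cnt=4, r=4 — load
T0 CAS — after: cnt=4, r=2 — retry
T2 CAS — after: cnt=5, r=4 — ok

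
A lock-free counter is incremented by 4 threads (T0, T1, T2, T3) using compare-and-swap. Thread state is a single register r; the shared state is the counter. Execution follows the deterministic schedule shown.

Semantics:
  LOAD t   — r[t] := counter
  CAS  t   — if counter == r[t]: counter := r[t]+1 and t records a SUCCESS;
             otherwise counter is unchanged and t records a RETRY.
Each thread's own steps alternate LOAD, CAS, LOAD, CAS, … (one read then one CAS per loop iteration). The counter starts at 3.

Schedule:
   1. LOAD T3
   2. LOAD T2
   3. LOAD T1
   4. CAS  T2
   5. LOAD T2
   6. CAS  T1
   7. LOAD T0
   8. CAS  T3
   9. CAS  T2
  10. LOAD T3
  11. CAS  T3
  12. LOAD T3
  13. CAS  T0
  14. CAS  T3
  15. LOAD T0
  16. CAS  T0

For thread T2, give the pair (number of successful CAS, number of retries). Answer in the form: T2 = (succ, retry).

T2 = (2, 0)

   1) LOAD T3:  M=3  r_T3=3
   2) LOAD T2:  M=3  r_T2=3
   3) LOAD T1:  M=3  r_T1=3
   4) CAS  T2:  M=4  r_T2=3 ✓
   5) LOAD T2:  M=4  r_T2=4
   6) CAS  T1:  M=4  r_T1=3 ✗
   7) LOAD T0:  M=4  r_T0=4
   8) CAS  T3:  M=4  r_T3=3 ✗
   9) CAS  T2:  M=5  r_T2=4 ✓
  10) LOAD T3:  M=5  r_T3=5
  11) CAS  T3:  M=6  r_T3=5 ✓
  12) LOAD T3:  M=6  r_T3=6
  13) CAS  T0:  M=6  r_T0=4 ✗
  14) CAS  T3:  M=7  r_T3=6 ✓
  15) LOAD T0:  M=7  r_T0=7
  16) CAS  T0:  M=8  r_T0=7 ✓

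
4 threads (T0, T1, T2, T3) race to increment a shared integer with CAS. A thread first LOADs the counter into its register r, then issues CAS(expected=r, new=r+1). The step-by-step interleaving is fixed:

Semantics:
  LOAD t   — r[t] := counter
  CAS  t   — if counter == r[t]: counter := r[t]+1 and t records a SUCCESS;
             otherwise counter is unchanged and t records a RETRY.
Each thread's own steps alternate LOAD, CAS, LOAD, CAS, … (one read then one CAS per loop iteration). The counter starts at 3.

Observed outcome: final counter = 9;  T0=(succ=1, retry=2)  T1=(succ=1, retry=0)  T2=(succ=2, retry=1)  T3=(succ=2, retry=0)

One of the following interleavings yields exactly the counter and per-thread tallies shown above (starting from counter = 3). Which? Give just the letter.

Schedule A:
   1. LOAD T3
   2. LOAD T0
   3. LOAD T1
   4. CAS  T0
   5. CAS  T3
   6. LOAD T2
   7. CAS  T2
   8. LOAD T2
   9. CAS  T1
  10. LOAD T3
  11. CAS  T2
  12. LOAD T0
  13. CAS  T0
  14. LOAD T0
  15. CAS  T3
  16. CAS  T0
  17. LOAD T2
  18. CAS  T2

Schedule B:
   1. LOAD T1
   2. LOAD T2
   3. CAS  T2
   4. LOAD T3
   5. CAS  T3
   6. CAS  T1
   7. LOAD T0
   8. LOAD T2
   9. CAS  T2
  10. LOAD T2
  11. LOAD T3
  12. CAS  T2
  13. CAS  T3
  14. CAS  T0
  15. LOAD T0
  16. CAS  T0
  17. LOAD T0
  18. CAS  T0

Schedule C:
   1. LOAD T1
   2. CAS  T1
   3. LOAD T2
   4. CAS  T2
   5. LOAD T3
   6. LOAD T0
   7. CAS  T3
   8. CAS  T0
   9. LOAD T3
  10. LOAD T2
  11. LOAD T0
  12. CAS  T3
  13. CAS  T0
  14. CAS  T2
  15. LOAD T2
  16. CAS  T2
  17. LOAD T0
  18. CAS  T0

C

Run C:
#1 T1 reads 3
#2 T1 CAS(3→4) writes; counter now 4
#3 T2 reads 4
#4 T2 CAS(4→5) writes; counter now 5
#5 T3 reads 5
#6 T0 reads 5
#7 T3 CAS(5→6) writes; counter now 6
#8 T0 CAS(5→6) fails; counter now 6
#9 T3 reads 6
#10 T2 reads 6
#11 T0 reads 6
#12 T3 CAS(6→7) writes; counter now 7
#13 T0 CAS(6→7) fails; counter now 7
#14 T2 CAS(6→7) fails; counter now 7
#15 T2 reads 7
#16 T2 CAS(7→8) writes; counter now 8
#17 T0 reads 8
#18 T0 CAS(8→9) writes; counter now 9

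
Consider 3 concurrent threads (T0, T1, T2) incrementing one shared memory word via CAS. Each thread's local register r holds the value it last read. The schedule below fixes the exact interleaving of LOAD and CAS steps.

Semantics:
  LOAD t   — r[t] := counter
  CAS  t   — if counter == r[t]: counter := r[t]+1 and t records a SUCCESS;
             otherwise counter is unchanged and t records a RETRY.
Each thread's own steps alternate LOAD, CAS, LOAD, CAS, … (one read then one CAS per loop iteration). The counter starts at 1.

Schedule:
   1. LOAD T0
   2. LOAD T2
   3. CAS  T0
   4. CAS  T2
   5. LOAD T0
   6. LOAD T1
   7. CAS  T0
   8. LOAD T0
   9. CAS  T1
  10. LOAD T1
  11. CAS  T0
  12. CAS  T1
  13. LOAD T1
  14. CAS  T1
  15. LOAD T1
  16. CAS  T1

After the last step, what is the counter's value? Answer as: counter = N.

counter = 6

   1) LOAD T0:  M=1  r_T0=1
   2) LOAD T2:  M=1  r_T2=1
   3) CAS  T0:  M=2  r_T0=1 ✓
   4) CAS  T2:  M=2  r_T2=1 ✗
   5) LOAD T0:  M=2  r_T0=2
   6) LOAD T1:  M=2  r_T1=2
   7) CAS  T0:  M=3  r_T0=2 ✓
   8) LOAD T0:  M=3  r_T0=3
   9) CAS  T1:  M=3  r_T1=2 ✗
  10) LOAD T1:  M=3  r_T1=3
  11) CAS  T0:  M=4  r_T0=3 ✓
  12) CAS  T1:  M=4  r_T1=3 ✗
  13) LOAD T1:  M=4  r_T1=4
  14) CAS  T1:  M=5  r_T1=4 ✓
  15) LOAD T1:  M=5  r_T1=5
  16) CAS  T1:  M=6  r_T1=5 ✓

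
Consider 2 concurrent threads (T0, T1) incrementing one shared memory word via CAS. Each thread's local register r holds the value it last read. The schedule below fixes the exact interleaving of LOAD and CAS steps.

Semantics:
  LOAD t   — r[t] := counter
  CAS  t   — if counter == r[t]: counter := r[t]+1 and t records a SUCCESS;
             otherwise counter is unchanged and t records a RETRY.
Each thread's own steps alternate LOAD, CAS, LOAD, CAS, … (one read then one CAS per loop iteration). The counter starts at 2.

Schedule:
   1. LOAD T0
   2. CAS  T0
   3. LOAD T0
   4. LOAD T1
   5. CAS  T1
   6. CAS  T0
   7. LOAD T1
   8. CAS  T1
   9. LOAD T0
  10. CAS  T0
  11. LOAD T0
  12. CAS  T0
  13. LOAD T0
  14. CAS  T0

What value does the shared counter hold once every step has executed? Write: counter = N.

T0 LOAD — after: cnt=2, r=2 — load
T0 CAS — after: cnt=3, r=2 — ok
T0 LOAD — after: cnt=3, r=3 — load
T1 LOAD — after: cnt=3, r=3 — load
T1 CAS — after: cnt=4, r=3 — ok
T0 CAS — after: cnt=4, r=3 — retry
T1 LOAD — after: cnt=4, r=4 — load
T1 CAS — after: cnt=5, r=4 — ok
T0 LOAD — after: cnt=5, r=5 — load
T0 CAS — after: cnt=6, r=5 — ok
T0 LOAD — after: cnt=6, r=6 — load
T0 CAS — after: cnt=7, r=6 — ok
T0 LOAD — after: cnt=7, r=7 — load
T0 CAS — after: cnt=8, r=7 — ok

counter = 8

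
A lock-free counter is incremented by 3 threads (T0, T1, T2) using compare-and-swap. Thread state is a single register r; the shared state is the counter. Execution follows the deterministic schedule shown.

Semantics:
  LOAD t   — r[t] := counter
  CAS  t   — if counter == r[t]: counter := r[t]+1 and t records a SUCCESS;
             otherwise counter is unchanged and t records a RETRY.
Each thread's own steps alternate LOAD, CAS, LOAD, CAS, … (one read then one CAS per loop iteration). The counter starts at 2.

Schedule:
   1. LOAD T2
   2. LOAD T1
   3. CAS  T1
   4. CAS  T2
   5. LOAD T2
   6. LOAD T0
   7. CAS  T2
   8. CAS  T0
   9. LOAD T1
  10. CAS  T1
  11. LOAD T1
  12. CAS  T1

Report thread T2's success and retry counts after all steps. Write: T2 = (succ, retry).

T2 = (1, 1)

[1] T2.load  rd  (counter 2, T2.r 2)
[2] T1.load  rd  (counter 2, T1.r 2)
[3] T1.cas  hit  (counter 3, T1.r 2)
[4] T2.cas  miss  (counter 3, T2.r 2)
[5] T2.load  rd  (counter 3, T2.r 3)
[6] T0.load  rd  (counter 3, T0.r 3)
[7] T2.cas  hit  (counter 4, T2.r 3)
[8] T0.cas  miss  (counter 4, T0.r 3)
[9] T1.load  rd  (counter 4, T1.r 4)
[10] T1.cas  hit  (counter 5, T1.r 4)
[11] T1.load  rd  (counter 5, T1.r 5)
[12] T1.cas  hit  (counter 6, T1.r 5)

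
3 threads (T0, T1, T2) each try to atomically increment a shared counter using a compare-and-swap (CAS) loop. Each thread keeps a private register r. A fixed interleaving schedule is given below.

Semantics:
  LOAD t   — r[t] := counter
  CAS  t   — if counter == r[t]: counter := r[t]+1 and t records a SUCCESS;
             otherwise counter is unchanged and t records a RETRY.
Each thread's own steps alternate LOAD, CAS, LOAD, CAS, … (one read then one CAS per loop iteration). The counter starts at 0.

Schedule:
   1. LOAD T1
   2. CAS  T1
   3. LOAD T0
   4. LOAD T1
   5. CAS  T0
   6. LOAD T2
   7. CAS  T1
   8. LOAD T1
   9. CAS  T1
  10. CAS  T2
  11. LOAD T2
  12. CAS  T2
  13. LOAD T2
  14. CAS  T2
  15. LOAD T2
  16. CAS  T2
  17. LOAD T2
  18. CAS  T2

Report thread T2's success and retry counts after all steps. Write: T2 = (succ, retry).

T2 = (4, 1)

T1 LOAD — after: cnt=0, r=0 — load
T1 CAS — after: cnt=1, r=0 — ok
T0 LOAD — after: cnt=1, r=1 — load
T1 LOAD — after: cnt=1, r=1 — load
T0 CAS — after: cnt=2, r=1 — ok
T2 LOAD — after: cnt=2, r=2 — load
T1 CAS — after: cnt=2, r=1 — retry
T1 LOAD — after: cnt=2, r=2 — load
T1 CAS — after: cnt=3, r=2 — ok
T2 CAS — after: cnt=3, r=2 — retry
T2 LOAD — after: cnt=3, r=3 — load
T2 CAS — after: cnt=4, r=3 — ok
T2 LOAD — after: cnt=4, r=4 — load
T2 CAS — after: cnt=5, r=4 — ok
T2 LOAD — after: cnt=5, r=5 — load
T2 CAS — after: cnt=6, r=5 — ok
T2 LOAD — after: cnt=6, r=6 — load
T2 CAS — after: cnt=7, r=6 — ok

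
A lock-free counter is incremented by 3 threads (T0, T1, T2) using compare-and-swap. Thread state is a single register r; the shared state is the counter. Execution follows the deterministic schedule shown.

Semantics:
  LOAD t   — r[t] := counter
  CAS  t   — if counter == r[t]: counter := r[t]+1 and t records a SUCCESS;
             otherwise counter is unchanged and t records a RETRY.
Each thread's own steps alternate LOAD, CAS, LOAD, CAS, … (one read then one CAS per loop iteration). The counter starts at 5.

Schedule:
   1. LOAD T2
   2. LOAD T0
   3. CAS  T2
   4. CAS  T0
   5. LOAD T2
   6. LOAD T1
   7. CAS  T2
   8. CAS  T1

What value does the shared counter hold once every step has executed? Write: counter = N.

#1 T2 reads 5
#2 T0 reads 5
#3 T2 CAS(5→6) writes; counter now 6
#4 T0 CAS(5→6) fails; counter now 6
#5 T2 reads 6
#6 T1 reads 6
#7 T2 CAS(6→7) writes; counter now 7
#8 T1 CAS(6→7) fails; counter now 7

counter = 7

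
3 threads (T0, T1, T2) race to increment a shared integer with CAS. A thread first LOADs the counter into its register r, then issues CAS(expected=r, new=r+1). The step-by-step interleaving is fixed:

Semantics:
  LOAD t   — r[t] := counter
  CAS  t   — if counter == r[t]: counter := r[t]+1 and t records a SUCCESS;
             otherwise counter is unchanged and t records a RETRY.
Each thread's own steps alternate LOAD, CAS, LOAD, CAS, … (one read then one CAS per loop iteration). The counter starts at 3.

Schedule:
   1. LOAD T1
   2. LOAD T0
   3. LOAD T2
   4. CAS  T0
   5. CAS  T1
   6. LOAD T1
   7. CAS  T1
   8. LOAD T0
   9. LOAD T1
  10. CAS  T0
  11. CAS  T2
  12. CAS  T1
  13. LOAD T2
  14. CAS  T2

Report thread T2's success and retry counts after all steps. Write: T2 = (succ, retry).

T1 LOAD — after: cnt=3, r=3 — load
T0 LOAD — after: cnt=3, r=3 — load
T2 LOAD — after: cnt=3, r=3 — load
T0 CAS — after: cnt=4, r=3 — ok
T1 CAS — after: cnt=4, r=3 — retry
T1 LOAD — after: cnt=4, r=4 — load
T1 CAS — after: cnt=5, r=4 — ok
T0 LOAD — after: cnt=5, r=5 — load
T1 LOAD — after: cnt=5, r=5 — load
T0 CAS — after: cnt=6, r=5 — ok
T2 CAS — after: cnt=6, r=3 — retry
T1 CAS — after: cnt=6, r=5 — retry
T2 LOAD — after: cnt=6, r=6 — load
T2 CAS — after: cnt=7, r=6 — ok

T2 = (1, 1)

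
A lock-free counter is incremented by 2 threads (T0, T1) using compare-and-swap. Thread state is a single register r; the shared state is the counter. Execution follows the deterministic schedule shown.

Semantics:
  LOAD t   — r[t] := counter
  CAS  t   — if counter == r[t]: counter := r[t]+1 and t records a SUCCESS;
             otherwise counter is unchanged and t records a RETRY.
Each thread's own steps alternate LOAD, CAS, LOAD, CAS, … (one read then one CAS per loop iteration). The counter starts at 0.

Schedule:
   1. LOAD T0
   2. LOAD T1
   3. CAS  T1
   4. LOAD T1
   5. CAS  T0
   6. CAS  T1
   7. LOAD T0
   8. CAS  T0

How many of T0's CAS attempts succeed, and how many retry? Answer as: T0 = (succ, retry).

[1] T0.load  rd  (counter 0, T0.r 0)
[2] T1.load  rd  (counter 0, T1.r 0)
[3] T1.cas  hit  (counter 1, T1.r 0)
[4] T1.load  rd  (counter 1, T1.r 1)
[5] T0.cas  miss  (counter 1, T0.r 0)
[6] T1.cas  hit  (counter 2, T1.r 1)
[7] T0.load  rd  (counter 2, T0.r 2)
[8] T0.cas  hit  (counter 3, T0.r 2)

T0 = (1, 1)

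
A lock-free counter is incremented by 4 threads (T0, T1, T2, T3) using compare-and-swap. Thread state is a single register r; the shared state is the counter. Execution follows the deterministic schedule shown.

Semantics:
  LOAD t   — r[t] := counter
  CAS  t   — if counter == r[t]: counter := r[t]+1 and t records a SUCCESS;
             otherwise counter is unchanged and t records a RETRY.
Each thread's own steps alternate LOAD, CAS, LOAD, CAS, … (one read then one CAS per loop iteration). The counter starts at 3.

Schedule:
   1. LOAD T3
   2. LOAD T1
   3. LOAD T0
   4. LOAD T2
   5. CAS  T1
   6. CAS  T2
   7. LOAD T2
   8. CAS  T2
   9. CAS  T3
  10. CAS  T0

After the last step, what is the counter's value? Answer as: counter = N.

1. LOAD T3 → mem=3 r[T3]=3 [LOAD]
2. LOAD T1 → mem=3 r[T1]=3 [LOAD]
3. LOAD T0 → mem=3 r[T0]=3 [LOAD]
4. LOAD T2 → mem=3 r[T2]=3 [LOAD]
5. CAS T1 → mem=4 r[T1]=3 [OK]
6. CAS T2 → mem=4 r[T2]=3 [RETRY]
7. LOAD T2 → mem=4 r[T2]=4 [LOAD]
8. CAS T2 → mem=5 r[T2]=4 [OK]
9. CAS T3 → mem=5 r[T3]=3 [RETRY]
10. CAS T0 → mem=5 r[T0]=3 [RETRY]

counter = 5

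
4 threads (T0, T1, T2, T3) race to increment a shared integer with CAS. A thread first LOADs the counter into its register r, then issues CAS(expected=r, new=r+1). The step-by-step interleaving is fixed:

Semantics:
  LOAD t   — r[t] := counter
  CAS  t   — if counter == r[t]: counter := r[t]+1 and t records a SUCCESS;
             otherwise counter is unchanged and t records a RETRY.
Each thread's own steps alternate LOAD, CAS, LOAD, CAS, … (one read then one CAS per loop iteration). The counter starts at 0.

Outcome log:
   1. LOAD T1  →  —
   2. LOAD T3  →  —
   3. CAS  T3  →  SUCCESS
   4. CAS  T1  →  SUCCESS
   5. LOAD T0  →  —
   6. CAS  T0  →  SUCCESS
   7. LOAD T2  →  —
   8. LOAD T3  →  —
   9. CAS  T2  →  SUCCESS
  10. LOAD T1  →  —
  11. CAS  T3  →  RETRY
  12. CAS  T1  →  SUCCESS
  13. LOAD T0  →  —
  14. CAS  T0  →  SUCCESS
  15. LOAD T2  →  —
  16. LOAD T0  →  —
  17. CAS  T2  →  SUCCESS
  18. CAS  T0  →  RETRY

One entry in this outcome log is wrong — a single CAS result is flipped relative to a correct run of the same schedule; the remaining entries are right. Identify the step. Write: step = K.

step = 4

Correct run:
   1) LOAD T1:  M=0  r_T1=0
   2) LOAD T3:  M=0  r_T3=0
   3) CAS  T3:  M=1  r_T3=0 ✓
   4) CAS  T1:  M=1  r_T1=0 ✗
   5) LOAD T0:  M=1  r_T0=1
   6) CAS  T0:  M=2  r_T0=1 ✓
   7) LOAD T2:  M=2  r_T2=2
   8) LOAD T3:  M=2  r_T3=2
   9) CAS  T2:  M=3  r_T2=2 ✓
  10) LOAD T1:  M=3  r_T1=3
  11) CAS  T3:  M=3  r_T3=2 ✗
  12) CAS  T1:  M=4  r_T1=3 ✓
  13) LOAD T0:  M=4  r_T0=4
  14) CAS  T0:  M=5  r_T0=4 ✓
  15) LOAD T2:  M=5  r_T2=5
  16) LOAD T0:  M=5  r_T0=5
  17) CAS  T2:  M=6  r_T2=5 ✓
  18) CAS  T0:  M=6  r_T0=5 ✗
Flip is step 4.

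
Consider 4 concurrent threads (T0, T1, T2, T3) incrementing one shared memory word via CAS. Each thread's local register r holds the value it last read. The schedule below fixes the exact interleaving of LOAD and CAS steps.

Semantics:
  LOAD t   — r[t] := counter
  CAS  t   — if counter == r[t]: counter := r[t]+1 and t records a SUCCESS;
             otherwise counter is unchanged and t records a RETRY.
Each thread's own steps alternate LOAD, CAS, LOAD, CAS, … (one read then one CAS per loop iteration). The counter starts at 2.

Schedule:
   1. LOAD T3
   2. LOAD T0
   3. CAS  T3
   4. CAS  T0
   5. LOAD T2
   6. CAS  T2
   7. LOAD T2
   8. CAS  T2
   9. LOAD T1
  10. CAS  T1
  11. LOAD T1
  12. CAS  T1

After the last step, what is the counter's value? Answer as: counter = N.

1. LOAD T3 → mem=2 r[T3]=2 [LOAD]
2. LOAD T0 → mem=2 r[T0]=2 [LOAD]
3. CAS T3 → mem=3 r[T3]=2 [OK]
4. CAS T0 → mem=3 r[T0]=2 [RETRY]
5. LOAD T2 → mem=3 r[T2]=3 [LOAD]
6. CAS T2 → mem=4 r[T2]=3 [OK]
7. LOAD T2 → mem=4 r[T2]=4 [LOAD]
8. CAS T2 → mem=5 r[T2]=4 [OK]
9. LOAD T1 → mem=5 r[T1]=5 [LOAD]
10. CAS T1 → mem=6 r[T1]=5 [OK]
11. LOAD T1 → mem=6 r[T1]=6 [LOAD]
12. CAS T1 → mem=7 r[T1]=6 [OK]

counter = 7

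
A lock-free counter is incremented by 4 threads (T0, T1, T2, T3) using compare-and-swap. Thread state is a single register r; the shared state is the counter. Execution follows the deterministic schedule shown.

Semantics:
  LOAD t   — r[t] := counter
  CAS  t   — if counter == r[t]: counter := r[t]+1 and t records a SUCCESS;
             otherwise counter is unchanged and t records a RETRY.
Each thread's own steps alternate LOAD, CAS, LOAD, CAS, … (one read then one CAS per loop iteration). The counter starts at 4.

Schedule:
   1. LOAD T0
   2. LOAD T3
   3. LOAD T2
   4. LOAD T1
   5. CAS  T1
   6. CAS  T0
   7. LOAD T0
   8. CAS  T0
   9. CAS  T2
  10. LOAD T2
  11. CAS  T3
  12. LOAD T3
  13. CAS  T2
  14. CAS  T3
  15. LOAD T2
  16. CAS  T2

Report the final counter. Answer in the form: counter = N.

counter = 8

step 1: T0 LOAD ⇒ load; ctr=4 reg=4
step 2: T3 LOAD ⇒ load; ctr=4 reg=4
step 3: T2 LOAD ⇒ load; ctr=4 reg=4
step 4: T1 LOAD ⇒ load; ctr=4 reg=4
step 5: T1 CAS ⇒ ok; ctr=5 reg=4
step 6: T0 CAS ⇒ retry; ctr=5 reg=4
step 7: T0 LOAD ⇒ load; ctr=5 reg=5
step 8: T0 CAS ⇒ ok; ctr=6 reg=5
step 9: T2 CAS ⇒ retry; ctr=6 reg=4
step 10: T2 LOAD ⇒ load; ctr=6 reg=6
step 11: T3 CAS ⇒ retry; ctr=6 reg=4
step 12: T3 LOAD ⇒ load; ctr=6 reg=6
step 13: T2 CAS ⇒ ok; ctr=7 reg=6
step 14: T3 CAS ⇒ retry; ctr=7 reg=6
step 15: T2 LOAD ⇒ load; ctr=7 reg=7
step 16: T2 CAS ⇒ ok; ctr=8 reg=7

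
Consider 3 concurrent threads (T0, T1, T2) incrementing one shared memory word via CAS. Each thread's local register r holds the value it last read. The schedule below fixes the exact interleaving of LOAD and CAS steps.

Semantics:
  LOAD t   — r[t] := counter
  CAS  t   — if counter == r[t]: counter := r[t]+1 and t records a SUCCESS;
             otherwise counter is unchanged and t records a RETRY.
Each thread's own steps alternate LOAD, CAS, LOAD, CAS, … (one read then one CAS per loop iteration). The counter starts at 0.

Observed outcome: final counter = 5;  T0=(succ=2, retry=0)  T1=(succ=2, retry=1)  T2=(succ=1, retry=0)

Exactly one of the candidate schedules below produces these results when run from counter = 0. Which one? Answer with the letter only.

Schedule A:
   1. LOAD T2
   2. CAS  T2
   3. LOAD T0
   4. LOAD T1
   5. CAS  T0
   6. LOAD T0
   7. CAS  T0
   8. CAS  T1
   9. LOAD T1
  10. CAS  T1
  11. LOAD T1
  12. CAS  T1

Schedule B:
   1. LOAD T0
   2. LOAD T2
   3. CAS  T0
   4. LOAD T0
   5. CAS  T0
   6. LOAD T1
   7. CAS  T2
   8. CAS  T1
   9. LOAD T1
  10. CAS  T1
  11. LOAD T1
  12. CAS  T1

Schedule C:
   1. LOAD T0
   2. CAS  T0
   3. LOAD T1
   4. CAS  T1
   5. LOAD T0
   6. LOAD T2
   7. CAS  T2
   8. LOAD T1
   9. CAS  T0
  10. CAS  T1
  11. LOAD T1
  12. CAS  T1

Simulating candidate A:
step 1: T2 LOAD ⇒ load; ctr=0 reg=0
step 2: T2 CAS ⇒ ok; ctr=1 reg=0
step 3: T0 LOAD ⇒ load; ctr=1 reg=1
step 4: T1 LOAD ⇒ load; ctr=1 reg=1
step 5: T0 CAS ⇒ ok; ctr=2 reg=1
step 6: T0 LOAD ⇒ load; ctr=2 reg=2
step 7: T0 CAS ⇒ ok; ctr=3 reg=2
step 8: T1 CAS ⇒ retry; ctr=3 reg=1
step 9: T1 LOAD ⇒ load; ctr=3 reg=3
step 10: T1 CAS ⇒ ok; ctr=4 reg=3
step 11: T1 LOAD ⇒ load; ctr=4 reg=4
step 12: T1 CAS ⇒ ok; ctr=5 reg=4

A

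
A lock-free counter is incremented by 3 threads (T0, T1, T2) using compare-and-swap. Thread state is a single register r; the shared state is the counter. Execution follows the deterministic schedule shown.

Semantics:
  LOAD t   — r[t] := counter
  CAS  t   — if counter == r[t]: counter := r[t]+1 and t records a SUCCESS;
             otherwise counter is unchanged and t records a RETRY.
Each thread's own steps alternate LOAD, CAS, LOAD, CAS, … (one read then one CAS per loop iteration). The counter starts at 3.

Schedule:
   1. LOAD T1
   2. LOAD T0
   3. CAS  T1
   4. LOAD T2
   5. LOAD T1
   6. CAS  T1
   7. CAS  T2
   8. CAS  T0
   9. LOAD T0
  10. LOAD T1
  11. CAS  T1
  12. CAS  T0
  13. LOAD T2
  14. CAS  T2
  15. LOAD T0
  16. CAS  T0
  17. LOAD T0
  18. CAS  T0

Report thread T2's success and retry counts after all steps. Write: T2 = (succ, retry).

T2 = (1, 1)

[1] T1.load  rd  (counter 3, T1.r 3)
[2] T0.load  rd  (counter 3, T0.r 3)
[3] T1.cas  hit  (counter 4, T1.r 3)
[4] T2.load  rd  (counter 4, T2.r 4)
[5] T1.load  rd  (counter 4, T1.r 4)
[6] T1.cas  hit  (counter 5, T1.r 4)
[7] T2.cas  miss  (counter 5, T2.r 4)
[8] T0.cas  miss  (counter 5, T0.r 3)
[9] T0.load  rd  (counter 5, T0.r 5)
[10] T1.load  rd  (counter 5, T1.r 5)
[11] T1.cas  hit  (counter 6, T1.r 5)
[12] T0.cas  miss  (counter 6, T0.r 5)
[13] T2.load  rd  (counter 6, T2.r 6)
[14] T2.cas  hit  (counter 7, T2.r 6)
[15] T0.load  rd  (counter 7, T0.r 7)
[16] T0.cas  hit  (counter 8, T0.r 7)
[17] T0.load  rd  (counter 8, T0.r 8)
[18] T0.cas  hit  (counter 9, T0.r 8)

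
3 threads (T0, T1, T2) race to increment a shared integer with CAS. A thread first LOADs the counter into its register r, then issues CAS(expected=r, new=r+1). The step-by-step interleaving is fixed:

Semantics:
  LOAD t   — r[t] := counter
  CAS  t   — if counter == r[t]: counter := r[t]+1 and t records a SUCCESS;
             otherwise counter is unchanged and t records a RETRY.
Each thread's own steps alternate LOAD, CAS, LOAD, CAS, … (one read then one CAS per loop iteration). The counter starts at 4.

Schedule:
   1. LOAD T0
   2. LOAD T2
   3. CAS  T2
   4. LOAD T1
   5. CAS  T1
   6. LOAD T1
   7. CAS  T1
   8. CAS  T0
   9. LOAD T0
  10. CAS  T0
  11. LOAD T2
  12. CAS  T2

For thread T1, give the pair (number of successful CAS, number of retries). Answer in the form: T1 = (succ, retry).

T1 = (2, 0)

#1 T0 reads 4
#2 T2 reads 4
#3 T2 CAS(4→5) writes; counter now 5
#4 T1 reads 5
#5 T1 CAS(5→6) writes; counter now 6
#6 T1 reads 6
#7 T1 CAS(6→7) writes; counter now 7
#8 T0 CAS(4→5) fails; counter now 7
#9 T0 reads 7
#10 T0 CAS(7→8) writes; counter now 8
#11 T2 reads 8
#12 T2 CAS(8→9) writes; counter now 9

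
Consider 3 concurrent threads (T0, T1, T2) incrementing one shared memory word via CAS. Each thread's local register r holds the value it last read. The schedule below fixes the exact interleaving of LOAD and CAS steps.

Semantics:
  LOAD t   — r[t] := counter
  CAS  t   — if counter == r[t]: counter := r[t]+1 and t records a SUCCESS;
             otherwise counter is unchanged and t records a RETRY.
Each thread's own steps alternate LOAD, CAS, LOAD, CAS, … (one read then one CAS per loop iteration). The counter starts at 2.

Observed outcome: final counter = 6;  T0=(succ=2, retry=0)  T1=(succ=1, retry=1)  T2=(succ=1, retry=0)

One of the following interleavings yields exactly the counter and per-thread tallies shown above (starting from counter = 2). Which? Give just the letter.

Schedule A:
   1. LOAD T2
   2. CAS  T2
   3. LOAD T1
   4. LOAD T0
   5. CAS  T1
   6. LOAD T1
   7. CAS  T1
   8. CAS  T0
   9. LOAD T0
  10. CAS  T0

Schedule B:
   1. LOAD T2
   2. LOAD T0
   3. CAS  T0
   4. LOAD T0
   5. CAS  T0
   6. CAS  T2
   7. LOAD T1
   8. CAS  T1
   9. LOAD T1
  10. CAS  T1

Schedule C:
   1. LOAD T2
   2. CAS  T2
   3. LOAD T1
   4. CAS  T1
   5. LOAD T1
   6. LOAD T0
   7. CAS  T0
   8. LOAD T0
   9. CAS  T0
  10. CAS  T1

Run C:
[1] T2.load  rd  (counter 2, T2.r 2)
[2] T2.cas  hit  (counter 3, T2.r 2)
[3] T1.load  rd  (counter 3, T1.r 3)
[4] T1.cas  hit  (counter 4, T1.r 3)
[5] T1.load  rd  (counter 4, T1.r 4)
[6] T0.load  rd  (counter 4, T0.r 4)
[7] T0.cas  hit  (counter 5, T0.r 4)
[8] T0.load  rd  (counter 5, T0.r 5)
[9] T0.cas  hit  (counter 6, T0.r 5)
[10] T1.cas  miss  (counter 6, T1.r 4)

C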